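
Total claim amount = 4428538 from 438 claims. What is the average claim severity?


severity = total / number
= 4428538 / 438
= 10110.8174


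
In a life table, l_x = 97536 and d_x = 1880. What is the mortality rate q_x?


q_x = d_x / l_x
= 1880 / 97536
= 0.0193


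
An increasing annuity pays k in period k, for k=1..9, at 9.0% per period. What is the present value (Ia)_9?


(Ia)_n = sum_{k=1}^{n} k * v^k, v = 1/(1+i)
v = 0.917431
Sum computed term by term:
(Ia)_9 = 26.5663


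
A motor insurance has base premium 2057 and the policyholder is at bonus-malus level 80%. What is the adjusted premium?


adjusted = base * BM_level / 100
= 2057 * 80 / 100
= 2057 * 0.8
= 1645.6


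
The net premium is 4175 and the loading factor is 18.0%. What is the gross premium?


Gross = net * (1 + loading)
= 4175 * (1 + 0.18)
= 4175 * 1.18
= 4926.5


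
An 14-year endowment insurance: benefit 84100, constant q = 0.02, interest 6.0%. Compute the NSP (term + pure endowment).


Term component = 14016.5989
Pure endowment = 14_p_x * v^14 * benefit = 0.753642 * 0.442301 * 84100 = 28033.6045
NSP = 42050.2034


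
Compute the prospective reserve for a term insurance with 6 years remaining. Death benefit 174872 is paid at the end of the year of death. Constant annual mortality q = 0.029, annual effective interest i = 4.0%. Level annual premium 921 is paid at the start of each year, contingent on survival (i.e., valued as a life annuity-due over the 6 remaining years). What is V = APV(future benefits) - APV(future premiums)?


v = 1/(1+i) = 0.961538
APV(future benefits) per unit = sum_{k=0}^{5} k_p_x * q * v^(k+1) = 0.141893
APV(future benefits) = 174872 * 0.141893 = 24813.121
Life annuity-due factor ä_{x:6} = sum_{k=0}^{5} k_p_x * v^k = 5.088578
APV(future premiums) = 921 * 5.088578 = 4686.5806
V = 24813.121 - 4686.5806
= 20126.5404


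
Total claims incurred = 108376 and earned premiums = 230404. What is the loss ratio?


Loss ratio = claims / premiums
= 108376 / 230404
= 0.4704


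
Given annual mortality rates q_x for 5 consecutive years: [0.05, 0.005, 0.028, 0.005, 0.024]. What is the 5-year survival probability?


p_k = 1 - q_k for each year
Survival = product of (1 - q_k)
= 0.95 * 0.995 * 0.972 * 0.995 * 0.976
= 0.8922


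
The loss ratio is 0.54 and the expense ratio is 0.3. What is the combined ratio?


Combined ratio = loss ratio + expense ratio
= 0.54 + 0.3
= 0.84


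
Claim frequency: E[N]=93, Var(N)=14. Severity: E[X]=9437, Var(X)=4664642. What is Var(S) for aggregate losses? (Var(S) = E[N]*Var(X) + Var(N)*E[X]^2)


Var(S) = E[N]*Var(X) + Var(N)*E[X]^2
= 93*4664642 + 14*9437^2
= 433811706 + 1246797566
= 1.6806e+09


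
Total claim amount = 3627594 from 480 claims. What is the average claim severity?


severity = total / number
= 3627594 / 480
= 7557.4875


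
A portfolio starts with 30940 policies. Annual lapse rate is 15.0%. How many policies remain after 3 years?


remaining = initial * (1 - lapse)^years
= 30940 * (1 - 0.15)^3
= 30940 * 0.614125
= 19001.0275


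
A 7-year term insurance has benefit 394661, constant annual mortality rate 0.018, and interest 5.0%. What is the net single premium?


NSP = benefit * sum_{k=0}^{n-1} k_p_x * q * v^(k+1)
With constant q=0.018, v=0.952381
Sum = 0.099045
NSP = 394661 * 0.099045
= 39089.3578


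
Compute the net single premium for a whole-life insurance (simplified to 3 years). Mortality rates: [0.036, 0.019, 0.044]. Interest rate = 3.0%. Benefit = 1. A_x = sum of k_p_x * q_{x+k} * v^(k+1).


v = 0.970874
Year 0: k_p_x=1.0, q=0.036, term=0.034951
Year 1: k_p_x=0.964, q=0.019, term=0.017265
Year 2: k_p_x=0.945684, q=0.044, term=0.038079
A_x = 0.0903


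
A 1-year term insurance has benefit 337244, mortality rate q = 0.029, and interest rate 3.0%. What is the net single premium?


NSP = benefit * q * v
v = 1/(1+i) = 0.970874
NSP = 337244 * 0.029 * 0.970874
= 9495.2194


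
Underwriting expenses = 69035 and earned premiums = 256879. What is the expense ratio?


Expense ratio = expenses / premiums
= 69035 / 256879
= 0.2687


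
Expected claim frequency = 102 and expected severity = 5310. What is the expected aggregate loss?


E[S] = E[N] * E[X]
= 102 * 5310
= 541620


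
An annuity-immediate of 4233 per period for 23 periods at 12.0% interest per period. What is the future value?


FV = PMT * ((1+i)^n - 1) / i
= 4233 * ((1.12)^23 - 1) / 0.12
= 4233 * (13.552347 - 1) / 0.12
= 442784.0497


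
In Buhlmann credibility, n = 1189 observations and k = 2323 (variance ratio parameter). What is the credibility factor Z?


Z = n / (n + k)
= 1189 / (1189 + 2323)
= 1189 / 3512
= 0.3386


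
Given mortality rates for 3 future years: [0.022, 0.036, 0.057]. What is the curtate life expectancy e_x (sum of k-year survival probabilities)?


e_x = sum_{k=1}^{n} k_p_x
k_p_x values:
  1_p_x = 0.978
  2_p_x = 0.942792
  3_p_x = 0.889053
e_x = 2.8098


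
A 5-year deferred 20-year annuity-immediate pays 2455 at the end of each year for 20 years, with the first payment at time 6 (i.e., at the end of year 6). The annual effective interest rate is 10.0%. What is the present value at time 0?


PV at time 5 of the 20-year annuity-immediate:
a_n = 2455 * (1-(1+0.1)^(-20))/0.1 = 20900.7989
Discount back 5 years to time 0:
PV = 20900.7989 * (1+0.1)^(-5)
= 20900.7989 * 0.620921
= 12977.7517


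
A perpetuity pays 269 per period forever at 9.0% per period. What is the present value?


PV = PMT / i
= 269 / 0.09
= 2988.8889


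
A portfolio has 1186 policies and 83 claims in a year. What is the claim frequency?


frequency = claims / policies
= 83 / 1186
= 0.07


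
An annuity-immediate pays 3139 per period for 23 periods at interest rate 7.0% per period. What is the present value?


PV = PMT * (1 - (1+i)^(-n)) / i
= 3139 * (1 - (1+0.07)^(-23)) / 0.07
= 3139 * (1 - 0.210947) / 0.07
= 3139 * 11.272187
= 35383.3962


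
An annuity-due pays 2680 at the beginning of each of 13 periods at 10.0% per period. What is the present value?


PV_due = PMT * (1-(1+i)^(-n))/i * (1+i)
PV_immediate = 19036.9946
PV_due = 19036.9946 * 1.1
= 20940.6941


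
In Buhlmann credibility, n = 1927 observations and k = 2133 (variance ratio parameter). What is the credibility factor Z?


Z = n / (n + k)
= 1927 / (1927 + 2133)
= 1927 / 4060
= 0.4746


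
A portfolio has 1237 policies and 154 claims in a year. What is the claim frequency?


frequency = claims / policies
= 154 / 1237
= 0.1245


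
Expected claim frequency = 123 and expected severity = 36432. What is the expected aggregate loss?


E[S] = E[N] * E[X]
= 123 * 36432
= 4.4811e+06


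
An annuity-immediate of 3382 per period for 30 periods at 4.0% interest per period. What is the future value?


FV = PMT * ((1+i)^n - 1) / i
= 3382 * ((1.04)^30 - 1) / 0.04
= 3382 * (3.243398 - 1) / 0.04
= 189679.2595


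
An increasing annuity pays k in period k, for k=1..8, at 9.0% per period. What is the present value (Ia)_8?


(Ia)_n = sum_{k=1}^{n} k * v^k, v = 1/(1+i)
v = 0.917431
Sum computed term by term:
(Ia)_8 = 22.4225


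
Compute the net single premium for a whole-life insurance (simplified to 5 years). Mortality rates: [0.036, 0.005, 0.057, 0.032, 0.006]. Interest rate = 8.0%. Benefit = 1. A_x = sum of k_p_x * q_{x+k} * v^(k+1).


v = 0.925926
Year 0: k_p_x=1.0, q=0.036, term=0.033333
Year 1: k_p_x=0.964, q=0.005, term=0.004132
Year 2: k_p_x=0.95918, q=0.057, term=0.043401
Year 3: k_p_x=0.904507, q=0.032, term=0.021275
Year 4: k_p_x=0.875563, q=0.006, term=0.003575
A_x = 0.1057


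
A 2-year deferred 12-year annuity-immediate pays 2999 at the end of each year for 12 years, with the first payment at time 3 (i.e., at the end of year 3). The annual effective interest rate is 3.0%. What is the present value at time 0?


PV at time 2 of the 12-year annuity-immediate:
a_n = 2999 * (1-(1+0.03)^(-12))/0.03 = 29852.058
Discount back 2 years to time 0:
PV = 29852.058 * (1+0.03)^(-2)
= 29852.058 * 0.942596
= 28138.4277


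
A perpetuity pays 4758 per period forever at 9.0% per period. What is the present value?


PV = PMT / i
= 4758 / 0.09
= 52866.6667


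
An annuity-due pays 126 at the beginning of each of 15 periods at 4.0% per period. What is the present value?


PV_due = PMT * (1-(1+i)^(-n))/i * (1+i)
PV_immediate = 1400.9168
PV_due = 1400.9168 * 1.04
= 1456.9535


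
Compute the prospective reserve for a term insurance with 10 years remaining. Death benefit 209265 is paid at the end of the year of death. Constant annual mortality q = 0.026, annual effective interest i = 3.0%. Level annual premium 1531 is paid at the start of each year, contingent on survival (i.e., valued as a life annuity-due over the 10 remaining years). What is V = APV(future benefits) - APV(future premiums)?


v = 1/(1+i) = 0.970874
APV(future benefits) per unit = sum_{k=0}^{9} k_p_x * q * v^(k+1) = 0.198824
APV(future benefits) = 209265 * 0.198824 = 41606.8087
Life annuity-due factor ä_{x:10} = sum_{k=0}^{9} k_p_x * v^k = 7.876471
APV(future premiums) = 1531 * 7.876471 = 12058.8773
V = 41606.8087 - 12058.8773
= 29547.9314


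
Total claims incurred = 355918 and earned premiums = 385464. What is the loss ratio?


Loss ratio = claims / premiums
= 355918 / 385464
= 0.9233


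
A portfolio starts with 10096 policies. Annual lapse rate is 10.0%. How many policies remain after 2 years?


remaining = initial * (1 - lapse)^years
= 10096 * (1 - 0.1)^2
= 10096 * 0.81
= 8177.76


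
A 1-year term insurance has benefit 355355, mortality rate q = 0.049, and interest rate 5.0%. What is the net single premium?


NSP = benefit * q * v
v = 1/(1+i) = 0.952381
NSP = 355355 * 0.049 * 0.952381
= 16583.2333


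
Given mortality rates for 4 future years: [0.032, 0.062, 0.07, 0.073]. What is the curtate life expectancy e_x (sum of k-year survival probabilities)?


e_x = sum_{k=1}^{n} k_p_x
k_p_x values:
  1_p_x = 0.968
  2_p_x = 0.907984
  3_p_x = 0.844425
  4_p_x = 0.782782
e_x = 3.5032


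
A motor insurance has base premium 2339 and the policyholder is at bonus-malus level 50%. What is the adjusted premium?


adjusted = base * BM_level / 100
= 2339 * 50 / 100
= 2339 * 0.5
= 1169.5


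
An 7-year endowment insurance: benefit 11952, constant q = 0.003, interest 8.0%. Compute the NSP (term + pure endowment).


Term component = 185.1782
Pure endowment = 7_p_x * v^7 * benefit = 0.979188 * 0.58349 * 11952 = 6828.7373
NSP = 7013.9154


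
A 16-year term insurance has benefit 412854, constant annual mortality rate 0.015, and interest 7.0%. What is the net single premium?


NSP = benefit * sum_{k=0}^{n-1} k_p_x * q * v^(k+1)
With constant q=0.015, v=0.934579
Sum = 0.129534
NSP = 412854 * 0.129534
= 53478.6273


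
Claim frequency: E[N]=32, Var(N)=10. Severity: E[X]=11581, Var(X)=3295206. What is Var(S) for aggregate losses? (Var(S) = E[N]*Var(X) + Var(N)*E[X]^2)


Var(S) = E[N]*Var(X) + Var(N)*E[X]^2
= 32*3295206 + 10*11581^2
= 105446592 + 1341195610
= 1.4466e+09


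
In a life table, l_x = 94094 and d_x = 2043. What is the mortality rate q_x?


q_x = d_x / l_x
= 2043 / 94094
= 0.0217


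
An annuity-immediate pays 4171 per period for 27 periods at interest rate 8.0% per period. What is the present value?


PV = PMT * (1 - (1+i)^(-n)) / i
= 4171 * (1 - (1+0.08)^(-27)) / 0.08
= 4171 * (1 - 0.125187) / 0.08
= 4171 * 10.935165
= 45610.5723


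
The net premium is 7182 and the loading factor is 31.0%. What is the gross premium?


Gross = net * (1 + loading)
= 7182 * (1 + 0.31)
= 7182 * 1.31
= 9408.42


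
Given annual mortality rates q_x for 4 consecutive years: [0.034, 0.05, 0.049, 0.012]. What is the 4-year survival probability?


p_k = 1 - q_k for each year
Survival = product of (1 - q_k)
= 0.966 * 0.95 * 0.951 * 0.988
= 0.8623


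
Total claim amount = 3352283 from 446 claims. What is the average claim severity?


severity = total / number
= 3352283 / 446
= 7516.3296


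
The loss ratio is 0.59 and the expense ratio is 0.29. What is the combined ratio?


Combined ratio = loss ratio + expense ratio
= 0.59 + 0.29
= 0.88


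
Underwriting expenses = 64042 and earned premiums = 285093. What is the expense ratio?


Expense ratio = expenses / premiums
= 64042 / 285093
= 0.2246


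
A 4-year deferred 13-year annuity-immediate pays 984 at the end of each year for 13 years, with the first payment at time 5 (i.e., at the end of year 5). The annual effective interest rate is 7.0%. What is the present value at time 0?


PV at time 4 of the 13-year annuity-immediate:
a_n = 984 * (1-(1+0.07)^(-13))/0.07 = 8223.9283
Discount back 4 years to time 0:
PV = 8223.9283 * (1+0.07)^(-4)
= 8223.9283 * 0.762895
= 6273.9955


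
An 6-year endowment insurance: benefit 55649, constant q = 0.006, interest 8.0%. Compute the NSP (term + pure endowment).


Term component = 1522.63
Pure endowment = 6_p_x * v^6 * benefit = 0.964536 * 0.63017 * 55649 = 33824.6365
NSP = 35347.2665


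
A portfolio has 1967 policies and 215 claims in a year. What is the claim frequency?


frequency = claims / policies
= 215 / 1967
= 0.1093


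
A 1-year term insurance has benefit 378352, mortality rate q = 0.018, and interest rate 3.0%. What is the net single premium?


NSP = benefit * q * v
v = 1/(1+i) = 0.970874
NSP = 378352 * 0.018 * 0.970874
= 6611.9767


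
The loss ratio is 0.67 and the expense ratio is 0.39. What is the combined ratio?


Combined ratio = loss ratio + expense ratio
= 0.67 + 0.39
= 1.06


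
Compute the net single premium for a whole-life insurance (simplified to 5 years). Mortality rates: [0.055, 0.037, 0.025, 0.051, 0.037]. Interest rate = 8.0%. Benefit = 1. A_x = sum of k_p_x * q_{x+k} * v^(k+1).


v = 0.925926
Year 0: k_p_x=1.0, q=0.055, term=0.050926
Year 1: k_p_x=0.945, q=0.037, term=0.029977
Year 2: k_p_x=0.910035, q=0.025, term=0.01806
Year 3: k_p_x=0.887284, q=0.051, term=0.033261
Year 4: k_p_x=0.842033, q=0.037, term=0.021204
A_x = 0.1534


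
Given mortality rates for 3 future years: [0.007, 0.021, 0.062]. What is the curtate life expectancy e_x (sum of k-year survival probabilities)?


e_x = sum_{k=1}^{n} k_p_x
k_p_x values:
  1_p_x = 0.993
  2_p_x = 0.972147
  3_p_x = 0.911874
e_x = 2.877


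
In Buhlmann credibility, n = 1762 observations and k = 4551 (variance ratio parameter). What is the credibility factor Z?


Z = n / (n + k)
= 1762 / (1762 + 4551)
= 1762 / 6313
= 0.2791


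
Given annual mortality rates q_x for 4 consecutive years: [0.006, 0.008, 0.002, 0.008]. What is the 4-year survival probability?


p_k = 1 - q_k for each year
Survival = product of (1 - q_k)
= 0.994 * 0.992 * 0.998 * 0.992
= 0.9762


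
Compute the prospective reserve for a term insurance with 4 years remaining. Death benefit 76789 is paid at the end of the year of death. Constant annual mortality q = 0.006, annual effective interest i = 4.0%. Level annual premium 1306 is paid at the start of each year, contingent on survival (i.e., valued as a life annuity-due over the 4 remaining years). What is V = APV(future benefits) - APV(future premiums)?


v = 1/(1+i) = 0.961538
APV(future benefits) per unit = sum_{k=0}^{3} k_p_x * q * v^(k+1) = 0.021591
APV(future benefits) = 76789 * 0.021591 = 1657.9133
Life annuity-due factor ä_{x:4} = sum_{k=0}^{3} k_p_x * v^k = 3.742354
APV(future premiums) = 1306 * 3.742354 = 4887.5147
V = 1657.9133 - 4887.5147
= -3229.6014


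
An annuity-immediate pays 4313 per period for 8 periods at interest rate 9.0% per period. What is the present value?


PV = PMT * (1 - (1+i)^(-n)) / i
= 4313 * (1 - (1+0.09)^(-8)) / 0.09
= 4313 * (1 - 0.501866) / 0.09
= 4313 * 5.534819
= 23871.6748


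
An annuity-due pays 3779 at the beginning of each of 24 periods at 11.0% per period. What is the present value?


PV_due = PMT * (1-(1+i)^(-n))/i * (1+i)
PV_immediate = 31547.6081
PV_due = 31547.6081 * 1.11
= 35017.845


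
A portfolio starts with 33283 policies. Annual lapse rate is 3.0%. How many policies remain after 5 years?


remaining = initial * (1 - lapse)^years
= 33283 * (1 - 0.03)^5
= 33283 * 0.858734
= 28581.2446


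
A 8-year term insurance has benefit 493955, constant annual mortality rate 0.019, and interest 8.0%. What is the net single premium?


NSP = benefit * sum_{k=0}^{n-1} k_p_x * q * v^(k+1)
With constant q=0.019, v=0.925926
Sum = 0.102983
NSP = 493955 * 0.102983
= 50868.7764


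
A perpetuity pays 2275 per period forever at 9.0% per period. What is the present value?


PV = PMT / i
= 2275 / 0.09
= 25277.7778


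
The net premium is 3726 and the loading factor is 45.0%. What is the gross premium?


Gross = net * (1 + loading)
= 3726 * (1 + 0.45)
= 3726 * 1.45
= 5402.7


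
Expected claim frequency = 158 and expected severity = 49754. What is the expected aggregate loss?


E[S] = E[N] * E[X]
= 158 * 49754
= 7.8611e+06


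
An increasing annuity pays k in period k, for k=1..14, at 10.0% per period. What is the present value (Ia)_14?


(Ia)_n = sum_{k=1}^{n} k * v^k, v = 1/(1+i)
v = 0.909091
Sum computed term by term:
(Ia)_14 = 44.1672


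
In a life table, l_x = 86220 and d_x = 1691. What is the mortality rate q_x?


q_x = d_x / l_x
= 1691 / 86220
= 0.0196


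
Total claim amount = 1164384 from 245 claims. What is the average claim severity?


severity = total / number
= 1164384 / 245
= 4752.5878


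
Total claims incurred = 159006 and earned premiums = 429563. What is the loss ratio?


Loss ratio = claims / premiums
= 159006 / 429563
= 0.3702


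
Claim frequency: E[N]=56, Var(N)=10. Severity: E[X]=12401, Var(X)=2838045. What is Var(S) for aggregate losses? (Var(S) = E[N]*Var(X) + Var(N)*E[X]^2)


Var(S) = E[N]*Var(X) + Var(N)*E[X]^2
= 56*2838045 + 10*12401^2
= 158930520 + 1537848010
= 1.6968e+09


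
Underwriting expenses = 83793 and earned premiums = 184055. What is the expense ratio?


Expense ratio = expenses / premiums
= 83793 / 184055
= 0.4553


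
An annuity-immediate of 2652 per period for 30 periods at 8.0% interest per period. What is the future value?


FV = PMT * ((1+i)^n - 1) / i
= 2652 * ((1.08)^30 - 1) / 0.08
= 2652 * (10.062657 - 1) / 0.08
= 300427.0759


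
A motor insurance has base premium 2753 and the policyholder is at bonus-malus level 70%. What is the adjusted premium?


adjusted = base * BM_level / 100
= 2753 * 70 / 100
= 2753 * 0.7
= 1927.1


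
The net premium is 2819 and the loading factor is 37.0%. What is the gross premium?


Gross = net * (1 + loading)
= 2819 * (1 + 0.37)
= 2819 * 1.37
= 3862.03


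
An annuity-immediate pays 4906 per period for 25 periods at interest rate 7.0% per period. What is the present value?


PV = PMT * (1 - (1+i)^(-n)) / i
= 4906 * (1 - (1+0.07)^(-25)) / 0.07
= 4906 * (1 - 0.184249) / 0.07
= 4906 * 11.653583
= 57172.4791


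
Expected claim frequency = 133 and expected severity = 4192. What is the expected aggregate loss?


E[S] = E[N] * E[X]
= 133 * 4192
= 557536


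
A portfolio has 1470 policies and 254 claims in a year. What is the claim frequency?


frequency = claims / policies
= 254 / 1470
= 0.1728


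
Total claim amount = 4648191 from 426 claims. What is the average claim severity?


severity = total / number
= 4648191 / 426
= 10911.2465


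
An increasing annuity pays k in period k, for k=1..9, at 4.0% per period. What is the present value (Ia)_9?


(Ia)_n = sum_{k=1}^{n} k * v^k, v = 1/(1+i)
v = 0.961538
Sum computed term by term:
(Ia)_9 = 35.2366


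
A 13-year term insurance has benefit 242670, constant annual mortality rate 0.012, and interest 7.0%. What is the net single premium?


NSP = benefit * sum_{k=0}^{n-1} k_p_x * q * v^(k+1)
With constant q=0.012, v=0.934579
Sum = 0.094435
NSP = 242670 * 0.094435
= 22916.6249


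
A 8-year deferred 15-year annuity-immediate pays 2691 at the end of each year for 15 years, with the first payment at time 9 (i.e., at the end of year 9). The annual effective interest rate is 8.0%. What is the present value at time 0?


PV at time 8 of the 15-year annuity-immediate:
a_n = 2691 * (1-(1+0.08)^(-15))/0.08 = 23033.5571
Discount back 8 years to time 0:
PV = 23033.5571 * (1+0.08)^(-8)
= 23033.5571 * 0.540269
= 12444.3142


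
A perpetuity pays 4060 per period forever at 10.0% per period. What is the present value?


PV = PMT / i
= 4060 / 0.1
= 40600.0


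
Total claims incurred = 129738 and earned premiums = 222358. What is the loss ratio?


Loss ratio = claims / premiums
= 129738 / 222358
= 0.5835


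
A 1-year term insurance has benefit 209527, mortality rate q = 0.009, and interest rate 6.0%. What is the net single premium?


NSP = benefit * q * v
v = 1/(1+i) = 0.943396
NSP = 209527 * 0.009 * 0.943396
= 1779.0028


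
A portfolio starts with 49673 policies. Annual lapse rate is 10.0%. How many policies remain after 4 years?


remaining = initial * (1 - lapse)^years
= 49673 * (1 - 0.1)^4
= 49673 * 0.6561
= 32590.4553


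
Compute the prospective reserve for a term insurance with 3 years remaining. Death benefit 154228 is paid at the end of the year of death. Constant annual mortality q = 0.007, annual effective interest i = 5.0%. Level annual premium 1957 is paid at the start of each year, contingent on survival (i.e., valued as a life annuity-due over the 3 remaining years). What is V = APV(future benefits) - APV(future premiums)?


v = 1/(1+i) = 0.952381
APV(future benefits) per unit = sum_{k=0}^{2} k_p_x * q * v^(k+1) = 0.018934
APV(future benefits) = 154228 * 0.018934 = 2920.1425
Life annuity-due factor ä_{x:3} = sum_{k=0}^{2} k_p_x * v^k = 2.84009
APV(future premiums) = 1957 * 2.84009 = 5558.0557
V = 2920.1425 - 5558.0557
= -2637.9133


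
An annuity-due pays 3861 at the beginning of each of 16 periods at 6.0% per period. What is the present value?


PV_due = PMT * (1-(1+i)^(-n))/i * (1+i)
PV_immediate = 39018.8616
PV_due = 39018.8616 * 1.06
= 41359.9933


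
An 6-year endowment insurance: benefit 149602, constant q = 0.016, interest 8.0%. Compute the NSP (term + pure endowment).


Term component = 10670.5575
Pure endowment = 6_p_x * v^6 * benefit = 0.907759 * 0.63017 * 149602 = 85578.6551
NSP = 96249.2126


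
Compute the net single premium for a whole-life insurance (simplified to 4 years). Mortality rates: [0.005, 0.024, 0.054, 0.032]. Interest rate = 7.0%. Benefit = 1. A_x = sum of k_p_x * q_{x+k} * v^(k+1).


v = 0.934579
Year 0: k_p_x=1.0, q=0.005, term=0.004673
Year 1: k_p_x=0.995, q=0.024, term=0.020858
Year 2: k_p_x=0.97112, q=0.054, term=0.042807
Year 3: k_p_x=0.91868, q=0.032, term=0.022427
A_x = 0.0908


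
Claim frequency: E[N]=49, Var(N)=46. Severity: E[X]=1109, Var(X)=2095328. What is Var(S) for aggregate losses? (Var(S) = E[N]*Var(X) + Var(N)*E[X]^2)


Var(S) = E[N]*Var(X) + Var(N)*E[X]^2
= 49*2095328 + 46*1109^2
= 102671072 + 56574526
= 1.5925e+08


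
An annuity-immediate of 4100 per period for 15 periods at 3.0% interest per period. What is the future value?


FV = PMT * ((1+i)^n - 1) / i
= 4100 * ((1.03)^15 - 1) / 0.03
= 4100 * (1.557967 - 1) / 0.03
= 76255.5469


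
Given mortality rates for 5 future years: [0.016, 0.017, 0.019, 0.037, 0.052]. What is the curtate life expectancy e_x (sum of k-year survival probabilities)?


e_x = sum_{k=1}^{n} k_p_x
k_p_x values:
  1_p_x = 0.984
  2_p_x = 0.967272
  3_p_x = 0.948894
  4_p_x = 0.913785
  5_p_x = 0.866268
e_x = 4.6802


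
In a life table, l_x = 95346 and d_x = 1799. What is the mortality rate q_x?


q_x = d_x / l_x
= 1799 / 95346
= 0.0189


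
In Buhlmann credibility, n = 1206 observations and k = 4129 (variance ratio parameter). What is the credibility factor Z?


Z = n / (n + k)
= 1206 / (1206 + 4129)
= 1206 / 5335
= 0.2261


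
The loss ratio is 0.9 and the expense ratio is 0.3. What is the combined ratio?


Combined ratio = loss ratio + expense ratio
= 0.9 + 0.3
= 1.2


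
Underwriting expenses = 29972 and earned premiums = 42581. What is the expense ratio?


Expense ratio = expenses / premiums
= 29972 / 42581
= 0.7039


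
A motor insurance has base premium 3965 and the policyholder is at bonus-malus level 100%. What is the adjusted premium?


adjusted = base * BM_level / 100
= 3965 * 100 / 100
= 3965 * 1.0
= 3965.0


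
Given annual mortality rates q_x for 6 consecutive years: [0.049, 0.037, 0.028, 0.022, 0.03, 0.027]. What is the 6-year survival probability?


p_k = 1 - q_k for each year
Survival = product of (1 - q_k)
= 0.951 * 0.963 * 0.972 * 0.978 * 0.97 * 0.973
= 0.8217


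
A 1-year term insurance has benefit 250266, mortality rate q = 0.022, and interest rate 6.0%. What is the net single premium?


NSP = benefit * q * v
v = 1/(1+i) = 0.943396
NSP = 250266 * 0.022 * 0.943396
= 5194.2


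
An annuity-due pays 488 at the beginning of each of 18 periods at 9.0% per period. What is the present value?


PV_due = PMT * (1-(1+i)^(-n))/i * (1+i)
PV_immediate = 4272.7451
PV_due = 4272.7451 * 1.09
= 4657.2921


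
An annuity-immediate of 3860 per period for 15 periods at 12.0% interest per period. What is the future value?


FV = PMT * ((1+i)^n - 1) / i
= 3860 * ((1.12)^15 - 1) / 0.12
= 3860 * (5.473566 - 1) / 0.12
= 143899.6986


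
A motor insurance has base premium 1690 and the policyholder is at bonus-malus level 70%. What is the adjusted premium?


adjusted = base * BM_level / 100
= 1690 * 70 / 100
= 1690 * 0.7
= 1183.0


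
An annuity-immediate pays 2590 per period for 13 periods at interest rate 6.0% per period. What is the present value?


PV = PMT * (1 - (1+i)^(-n)) / i
= 2590 * (1 - (1+0.06)^(-13)) / 0.06
= 2590 * (1 - 0.468839) / 0.06
= 2590 * 8.852683
= 22928.4489


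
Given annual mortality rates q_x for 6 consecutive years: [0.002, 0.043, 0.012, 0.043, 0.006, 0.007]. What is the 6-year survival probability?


p_k = 1 - q_k for each year
Survival = product of (1 - q_k)
= 0.998 * 0.957 * 0.988 * 0.957 * 0.994 * 0.993
= 0.8913


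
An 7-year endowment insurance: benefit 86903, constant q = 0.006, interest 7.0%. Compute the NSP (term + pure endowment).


Term component = 2764.4734
Pure endowment = 7_p_x * v^7 * benefit = 0.958748 * 0.62275 * 86903 = 51886.3375
NSP = 54650.8108


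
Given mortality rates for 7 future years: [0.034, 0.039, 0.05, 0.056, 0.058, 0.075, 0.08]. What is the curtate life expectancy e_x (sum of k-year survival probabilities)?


e_x = sum_{k=1}^{n} k_p_x
k_p_x values:
  1_p_x = 0.966
  2_p_x = 0.928326
  3_p_x = 0.88191
  4_p_x = 0.832523
  5_p_x = 0.784236
  6_p_x = 0.725419
  7_p_x = 0.667385
e_x = 5.7858


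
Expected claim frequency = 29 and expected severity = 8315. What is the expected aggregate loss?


E[S] = E[N] * E[X]
= 29 * 8315
= 241135


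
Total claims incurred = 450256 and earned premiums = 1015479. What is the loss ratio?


Loss ratio = claims / premiums
= 450256 / 1015479
= 0.4434


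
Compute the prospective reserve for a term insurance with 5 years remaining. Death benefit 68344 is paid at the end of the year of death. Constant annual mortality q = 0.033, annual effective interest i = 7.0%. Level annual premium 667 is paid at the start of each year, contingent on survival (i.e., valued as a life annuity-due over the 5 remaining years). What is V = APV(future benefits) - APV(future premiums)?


v = 1/(1+i) = 0.934579
APV(future benefits) per unit = sum_{k=0}^{4} k_p_x * q * v^(k+1) = 0.12724
APV(future benefits) = 68344 * 0.12724 = 8696.115
Life annuity-due factor ä_{x:5} = sum_{k=0}^{4} k_p_x * v^k = 4.125672
APV(future premiums) = 667 * 4.125672 = 2751.8234
V = 8696.115 - 2751.8234
= 5944.2916


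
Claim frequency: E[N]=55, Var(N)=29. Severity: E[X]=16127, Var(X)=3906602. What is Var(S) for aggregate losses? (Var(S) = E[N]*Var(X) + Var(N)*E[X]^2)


Var(S) = E[N]*Var(X) + Var(N)*E[X]^2
= 55*3906602 + 29*16127^2
= 214863110 + 7542323741
= 7.7572e+09


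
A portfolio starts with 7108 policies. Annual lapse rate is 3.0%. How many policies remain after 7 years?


remaining = initial * (1 - lapse)^years
= 7108 * (1 - 0.03)^7
= 7108 * 0.807983
= 5743.1421


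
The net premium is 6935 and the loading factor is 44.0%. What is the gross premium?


Gross = net * (1 + loading)
= 6935 * (1 + 0.44)
= 6935 * 1.44
= 9986.4


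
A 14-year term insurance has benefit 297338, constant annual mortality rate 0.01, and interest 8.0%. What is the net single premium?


NSP = benefit * sum_{k=0}^{n-1} k_p_x * q * v^(k+1)
With constant q=0.01, v=0.925926
Sum = 0.078247
NSP = 297338 * 0.078247
= 23265.9022


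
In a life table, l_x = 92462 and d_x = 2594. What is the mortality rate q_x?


q_x = d_x / l_x
= 2594 / 92462
= 0.0281


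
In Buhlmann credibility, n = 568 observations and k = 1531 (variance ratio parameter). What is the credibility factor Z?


Z = n / (n + k)
= 568 / (568 + 1531)
= 568 / 2099
= 0.2706


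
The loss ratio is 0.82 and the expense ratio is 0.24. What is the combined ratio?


Combined ratio = loss ratio + expense ratio
= 0.82 + 0.24
= 1.06


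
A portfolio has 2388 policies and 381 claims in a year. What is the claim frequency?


frequency = claims / policies
= 381 / 2388
= 0.1595


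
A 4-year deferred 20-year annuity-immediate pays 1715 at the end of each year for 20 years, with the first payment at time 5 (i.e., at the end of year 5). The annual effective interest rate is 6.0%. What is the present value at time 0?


PV at time 4 of the 20-year annuity-immediate:
a_n = 1715 * (1-(1+0.06)^(-20))/0.06 = 19670.9149
Discount back 4 years to time 0:
PV = 19670.9149 * (1+0.06)^(-4)
= 19670.9149 * 0.792094
= 15581.207


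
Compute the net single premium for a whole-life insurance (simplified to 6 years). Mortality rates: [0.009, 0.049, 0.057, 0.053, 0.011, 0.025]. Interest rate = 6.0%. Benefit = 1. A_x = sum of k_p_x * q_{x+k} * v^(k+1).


v = 0.943396
Year 0: k_p_x=1.0, q=0.009, term=0.008491
Year 1: k_p_x=0.991, q=0.049, term=0.043217
Year 2: k_p_x=0.942441, q=0.057, term=0.045104
Year 3: k_p_x=0.888722, q=0.053, term=0.037309
Year 4: k_p_x=0.84162, q=0.011, term=0.006918
Year 5: k_p_x=0.832362, q=0.025, term=0.01467
A_x = 0.1557


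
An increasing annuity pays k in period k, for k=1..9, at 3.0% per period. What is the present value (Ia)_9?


(Ia)_n = sum_{k=1}^{n} k * v^k, v = 1/(1+i)
v = 0.970874
Sum computed term by term:
(Ia)_9 = 37.3981


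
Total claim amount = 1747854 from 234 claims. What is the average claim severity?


severity = total / number
= 1747854 / 234
= 7469.4615


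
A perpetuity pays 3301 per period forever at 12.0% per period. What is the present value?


PV = PMT / i
= 3301 / 0.12
= 27508.3333


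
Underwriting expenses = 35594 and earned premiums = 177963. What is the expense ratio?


Expense ratio = expenses / premiums
= 35594 / 177963
= 0.2


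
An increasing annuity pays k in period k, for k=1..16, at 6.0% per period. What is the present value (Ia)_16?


(Ia)_n = sum_{k=1}^{n} k * v^k, v = 1/(1+i)
v = 0.943396
Sum computed term by term:
(Ia)_16 = 73.5651


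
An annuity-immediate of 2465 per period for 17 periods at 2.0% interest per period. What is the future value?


FV = PMT * ((1+i)^n - 1) / i
= 2465 * ((1.02)^17 - 1) / 0.02
= 2465 * (1.400241 - 1) / 0.02
= 49329.7549


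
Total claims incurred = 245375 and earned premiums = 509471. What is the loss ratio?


Loss ratio = claims / premiums
= 245375 / 509471
= 0.4816


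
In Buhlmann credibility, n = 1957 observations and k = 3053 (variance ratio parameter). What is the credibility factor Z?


Z = n / (n + k)
= 1957 / (1957 + 3053)
= 1957 / 5010
= 0.3906


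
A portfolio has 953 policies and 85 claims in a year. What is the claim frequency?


frequency = claims / policies
= 85 / 953
= 0.0892


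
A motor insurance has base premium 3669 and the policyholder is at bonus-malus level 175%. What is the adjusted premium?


adjusted = base * BM_level / 100
= 3669 * 175 / 100
= 3669 * 1.75
= 6420.75


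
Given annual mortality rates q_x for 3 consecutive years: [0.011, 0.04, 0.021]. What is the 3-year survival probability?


p_k = 1 - q_k for each year
Survival = product of (1 - q_k)
= 0.989 * 0.96 * 0.979
= 0.9295


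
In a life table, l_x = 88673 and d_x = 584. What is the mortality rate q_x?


q_x = d_x / l_x
= 584 / 88673
= 0.0066


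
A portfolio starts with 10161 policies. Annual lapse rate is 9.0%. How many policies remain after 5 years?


remaining = initial * (1 - lapse)^years
= 10161 * (1 - 0.09)^5
= 10161 * 0.624032
= 6340.7906


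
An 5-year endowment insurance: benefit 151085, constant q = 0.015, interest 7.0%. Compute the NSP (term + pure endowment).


Term component = 9035.9703
Pure endowment = 5_p_x * v^5 * benefit = 0.927217 * 0.712986 * 151085 = 99881.1682
NSP = 108917.1385


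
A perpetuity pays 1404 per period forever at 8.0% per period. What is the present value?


PV = PMT / i
= 1404 / 0.08
= 17550.0


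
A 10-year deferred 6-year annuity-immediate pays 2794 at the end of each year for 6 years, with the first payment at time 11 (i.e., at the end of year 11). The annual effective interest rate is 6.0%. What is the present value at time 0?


PV at time 10 of the 6-year annuity-immediate:
a_n = 2794 * (1-(1+0.06)^(-6))/0.06 = 13739.0042
Discount back 10 years to time 0:
PV = 13739.0042 * (1+0.06)^(-10)
= 13739.0042 * 0.558395
= 7671.7882


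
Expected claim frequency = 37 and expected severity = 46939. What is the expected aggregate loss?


E[S] = E[N] * E[X]
= 37 * 46939
= 1.7367e+06


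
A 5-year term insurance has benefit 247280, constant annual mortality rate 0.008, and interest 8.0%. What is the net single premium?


NSP = benefit * sum_{k=0}^{n-1} k_p_x * q * v^(k+1)
With constant q=0.008, v=0.925926
Sum = 0.031473
NSP = 247280 * 0.031473
= 7782.7565


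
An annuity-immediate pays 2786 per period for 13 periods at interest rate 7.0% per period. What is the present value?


PV = PMT * (1 - (1+i)^(-n)) / i
= 2786 * (1 - (1+0.07)^(-13)) / 0.07
= 2786 * (1 - 0.414964) / 0.07
= 2786 * 8.357651
= 23284.415


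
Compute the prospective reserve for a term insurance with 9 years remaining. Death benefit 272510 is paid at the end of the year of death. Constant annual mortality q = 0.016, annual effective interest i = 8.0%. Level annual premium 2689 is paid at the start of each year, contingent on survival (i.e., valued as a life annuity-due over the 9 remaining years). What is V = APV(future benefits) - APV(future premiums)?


v = 1/(1+i) = 0.925926
APV(future benefits) per unit = sum_{k=0}^{8} k_p_x * q * v^(k+1) = 0.094557
APV(future benefits) = 272510 * 0.094557 = 25767.8481
Life annuity-due factor ä_{x:9} = sum_{k=0}^{8} k_p_x * v^k = 6.382627
APV(future premiums) = 2689 * 6.382627 = 17162.8846
V = 25767.8481 - 17162.8846
= 8604.9635


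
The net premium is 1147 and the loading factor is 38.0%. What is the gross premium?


Gross = net * (1 + loading)
= 1147 * (1 + 0.38)
= 1147 * 1.38
= 1582.86


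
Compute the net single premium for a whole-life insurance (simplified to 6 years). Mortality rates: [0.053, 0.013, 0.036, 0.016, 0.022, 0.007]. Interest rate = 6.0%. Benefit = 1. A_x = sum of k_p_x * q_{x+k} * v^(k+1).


v = 0.943396
Year 0: k_p_x=1.0, q=0.053, term=0.05
Year 1: k_p_x=0.947, q=0.013, term=0.010957
Year 2: k_p_x=0.934689, q=0.036, term=0.028252
Year 3: k_p_x=0.90104, q=0.016, term=0.011419
Year 4: k_p_x=0.886624, q=0.022, term=0.014576
Year 5: k_p_x=0.867118, q=0.007, term=0.004279
A_x = 0.1195


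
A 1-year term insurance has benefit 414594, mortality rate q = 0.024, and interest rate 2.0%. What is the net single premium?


NSP = benefit * q * v
v = 1/(1+i) = 0.980392
NSP = 414594 * 0.024 * 0.980392
= 9755.1529


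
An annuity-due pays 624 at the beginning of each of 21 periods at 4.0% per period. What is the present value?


PV_due = PMT * (1-(1+i)^(-n))/i * (1+i)
PV_immediate = 8754.1958
PV_due = 8754.1958 * 1.04
= 9104.3636


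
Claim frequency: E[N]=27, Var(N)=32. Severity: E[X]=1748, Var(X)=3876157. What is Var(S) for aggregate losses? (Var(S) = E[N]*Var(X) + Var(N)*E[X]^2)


Var(S) = E[N]*Var(X) + Var(N)*E[X]^2
= 27*3876157 + 32*1748^2
= 104656239 + 97776128
= 2.0243e+08


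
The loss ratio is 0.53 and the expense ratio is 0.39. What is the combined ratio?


Combined ratio = loss ratio + expense ratio
= 0.53 + 0.39
= 0.92


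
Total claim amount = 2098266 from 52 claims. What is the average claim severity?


severity = total / number
= 2098266 / 52
= 40351.2692


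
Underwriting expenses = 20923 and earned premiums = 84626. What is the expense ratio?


Expense ratio = expenses / premiums
= 20923 / 84626
= 0.2472


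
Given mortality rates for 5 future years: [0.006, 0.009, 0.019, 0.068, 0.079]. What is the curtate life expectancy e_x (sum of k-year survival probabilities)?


e_x = sum_{k=1}^{n} k_p_x
k_p_x values:
  1_p_x = 0.994
  2_p_x = 0.985054
  3_p_x = 0.966338
  4_p_x = 0.900627
  5_p_x = 0.829477
e_x = 4.6755


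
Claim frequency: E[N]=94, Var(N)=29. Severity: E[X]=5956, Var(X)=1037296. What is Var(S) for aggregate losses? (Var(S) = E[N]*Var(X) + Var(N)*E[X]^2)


Var(S) = E[N]*Var(X) + Var(N)*E[X]^2
= 94*1037296 + 29*5956^2
= 97505824 + 1028744144
= 1.1262e+09


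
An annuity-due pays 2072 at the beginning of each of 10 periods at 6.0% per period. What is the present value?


PV_due = PMT * (1-(1+i)^(-n))/i * (1+i)
PV_immediate = 15250.1004
PV_due = 15250.1004 * 1.06
= 16165.1064


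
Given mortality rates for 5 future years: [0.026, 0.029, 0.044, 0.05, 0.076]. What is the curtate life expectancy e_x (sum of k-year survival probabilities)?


e_x = sum_{k=1}^{n} k_p_x
k_p_x values:
  1_p_x = 0.974
  2_p_x = 0.945754
  3_p_x = 0.904141
  4_p_x = 0.858934
  5_p_x = 0.793655
e_x = 4.4765


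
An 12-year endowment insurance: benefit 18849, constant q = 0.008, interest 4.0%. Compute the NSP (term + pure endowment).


Term component = 1359.6257
Pure endowment = 12_p_x * v^12 * benefit = 0.908113 * 0.624597 * 18849 = 10691.2457
NSP = 12050.8714


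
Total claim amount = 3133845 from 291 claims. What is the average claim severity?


severity = total / number
= 3133845 / 291
= 10769.2268


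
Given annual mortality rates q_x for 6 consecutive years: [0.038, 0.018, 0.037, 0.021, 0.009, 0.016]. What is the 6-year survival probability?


p_k = 1 - q_k for each year
Survival = product of (1 - q_k)
= 0.962 * 0.982 * 0.963 * 0.979 * 0.991 * 0.984
= 0.8685


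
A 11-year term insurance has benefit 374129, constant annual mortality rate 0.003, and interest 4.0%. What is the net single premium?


NSP = benefit * sum_{k=0}^{n-1} k_p_x * q * v^(k+1)
With constant q=0.003, v=0.961538
Sum = 0.025921
NSP = 374129 * 0.025921
= 9697.8563


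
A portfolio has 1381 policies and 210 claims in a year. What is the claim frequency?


frequency = claims / policies
= 210 / 1381
= 0.1521


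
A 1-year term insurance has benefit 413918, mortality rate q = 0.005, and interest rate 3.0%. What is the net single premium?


NSP = benefit * q * v
v = 1/(1+i) = 0.970874
NSP = 413918 * 0.005 * 0.970874
= 2009.3107


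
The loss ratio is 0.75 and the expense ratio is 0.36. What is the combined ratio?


Combined ratio = loss ratio + expense ratio
= 0.75 + 0.36
= 1.11


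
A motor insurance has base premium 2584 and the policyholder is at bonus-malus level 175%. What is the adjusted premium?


adjusted = base * BM_level / 100
= 2584 * 175 / 100
= 2584 * 1.75
= 4522.0


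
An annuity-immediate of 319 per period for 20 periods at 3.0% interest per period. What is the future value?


FV = PMT * ((1+i)^n - 1) / i
= 319 * ((1.03)^20 - 1) / 0.03
= 319 * (1.806111 - 1) / 0.03
= 8571.6495
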